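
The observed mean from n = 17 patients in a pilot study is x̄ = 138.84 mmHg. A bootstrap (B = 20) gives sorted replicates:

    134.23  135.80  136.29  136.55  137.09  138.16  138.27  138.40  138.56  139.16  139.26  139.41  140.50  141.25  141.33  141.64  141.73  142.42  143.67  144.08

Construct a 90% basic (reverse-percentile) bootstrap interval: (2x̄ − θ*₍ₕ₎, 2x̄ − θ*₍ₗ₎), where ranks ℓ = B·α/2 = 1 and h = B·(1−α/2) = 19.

(134.01, 143.45)

Percentile endpoints at ranks 1 and 19: θ*₍1₎ = 134.23, θ*₍19₎ = 143.67.
Basic interval reflects these around x̄:
  lower = 2 × 138.84 − 143.67 = 134.01
  upper = 2 × 138.84 − 134.23 = 143.45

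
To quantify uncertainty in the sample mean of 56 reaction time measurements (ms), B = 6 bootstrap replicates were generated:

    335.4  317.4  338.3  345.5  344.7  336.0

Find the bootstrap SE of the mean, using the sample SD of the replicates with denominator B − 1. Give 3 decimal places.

Bootstrap SE is the standard deviation of the 6 replicate means.
Mean of replicates: (335.4 + 317.4 + 338.3 + 345.5 + 344.7 + 336.0) / 6 = 2017.3000 / 6 = 336.2167
Sum of squared deviations: (−0.8167)² + (−18.8167)² + (+2.0833)² + (+9.2833)² + (+8.4833)² + (−0.2167)² = 517.2683
Variance = 517.2683 / 5 = 103.4537
SE* = √103.4537

SE* = 10.171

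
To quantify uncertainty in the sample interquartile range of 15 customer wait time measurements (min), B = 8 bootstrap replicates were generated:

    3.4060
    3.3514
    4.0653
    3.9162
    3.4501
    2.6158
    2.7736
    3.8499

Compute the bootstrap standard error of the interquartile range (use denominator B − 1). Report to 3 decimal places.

Bootstrap SE is the standard deviation of the 8 replicate interquartile ranges.
Mean of replicates: (3.4060 + 3.3514 + 4.0653 + 3.9162 + 3.4501 + 2.6158 + 2.7736 + 3.8499) / 8 = 27.42830 / 8 = 3.42854
Sum of squared deviations: (−0.02254)² + (−0.07714)² + (+0.63676)² + (+0.48766)² + (+0.02156)² + (−0.81274)² + (−0.65494)² + (+0.42136)² = 1.91724
Variance = 1.91724 / 7 = 0.27389
SE* = √0.27389

SE* = 0.523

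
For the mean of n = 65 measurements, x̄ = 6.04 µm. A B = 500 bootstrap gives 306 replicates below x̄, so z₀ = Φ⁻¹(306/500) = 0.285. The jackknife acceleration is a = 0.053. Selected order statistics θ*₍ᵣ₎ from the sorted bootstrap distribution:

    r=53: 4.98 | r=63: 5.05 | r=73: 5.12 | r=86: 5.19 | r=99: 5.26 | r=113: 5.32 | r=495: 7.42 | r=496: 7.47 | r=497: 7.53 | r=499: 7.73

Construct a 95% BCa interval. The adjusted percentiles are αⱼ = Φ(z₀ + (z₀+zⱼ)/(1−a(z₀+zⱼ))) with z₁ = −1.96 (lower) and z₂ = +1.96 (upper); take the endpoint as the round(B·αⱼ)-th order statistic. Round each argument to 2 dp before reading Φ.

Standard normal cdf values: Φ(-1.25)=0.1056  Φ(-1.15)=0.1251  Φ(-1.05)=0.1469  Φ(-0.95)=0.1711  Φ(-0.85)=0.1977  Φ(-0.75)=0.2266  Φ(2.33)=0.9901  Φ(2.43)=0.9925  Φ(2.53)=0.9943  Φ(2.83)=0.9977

Lower: z₀ + z₁ = 0.285 + (-1.960) = -1.675; 1 − a(z₀+z₁) = 1 − (0.053)(-1.675) = 1.0888; argument = 0.285 + (-1.675)/1.0888 = -1.2534 → -1.25.
α₁ = Φ(-1.25) = 0.1056; rank = round(500 × 0.1056) = 53; θ*₍53₎ = 4.98.
Upper: z₀ + z₂ = 2.245; 1 − a(z₀+z₂) = 0.8810; argument = 2.8332 → 2.83; α₂ = 0.9977; rank = 499; θ*₍499₎ = 7.73.

(4.98, 7.73)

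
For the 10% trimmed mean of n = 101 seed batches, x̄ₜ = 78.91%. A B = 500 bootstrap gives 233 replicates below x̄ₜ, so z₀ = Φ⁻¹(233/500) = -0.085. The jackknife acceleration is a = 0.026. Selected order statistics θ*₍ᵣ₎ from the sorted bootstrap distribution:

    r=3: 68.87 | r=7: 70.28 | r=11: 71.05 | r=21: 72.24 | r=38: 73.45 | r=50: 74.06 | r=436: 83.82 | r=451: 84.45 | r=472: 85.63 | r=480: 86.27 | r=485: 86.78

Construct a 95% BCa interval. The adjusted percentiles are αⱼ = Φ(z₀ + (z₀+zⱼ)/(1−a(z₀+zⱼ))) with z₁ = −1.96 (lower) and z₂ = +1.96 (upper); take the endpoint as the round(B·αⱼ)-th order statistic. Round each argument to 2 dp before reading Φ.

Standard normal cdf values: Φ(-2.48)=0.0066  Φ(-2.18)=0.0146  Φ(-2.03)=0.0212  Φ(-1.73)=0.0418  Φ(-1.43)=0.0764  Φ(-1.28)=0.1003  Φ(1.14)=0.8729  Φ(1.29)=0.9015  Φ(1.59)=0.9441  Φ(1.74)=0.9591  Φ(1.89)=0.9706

(71.05, 86.78)

Lower: z₀ + z₁ = -0.085 + (-1.960) = -2.045; 1 − a(z₀+z₁) = 1 − (0.026)(-2.045) = 1.0532; argument = -0.085 + (-2.045)/1.0532 = -2.0268 → -2.03.
α₁ = Φ(-2.03) = 0.0212; rank = round(500 × 0.0212) = 11; θ*₍11₎ = 71.05.
Upper: z₀ + z₂ = 1.875; 1 − a(z₀+z₂) = 0.9513; argument = 1.8861 → 1.89; α₂ = 0.9706; rank = 485; θ*₍485₎ = 86.78.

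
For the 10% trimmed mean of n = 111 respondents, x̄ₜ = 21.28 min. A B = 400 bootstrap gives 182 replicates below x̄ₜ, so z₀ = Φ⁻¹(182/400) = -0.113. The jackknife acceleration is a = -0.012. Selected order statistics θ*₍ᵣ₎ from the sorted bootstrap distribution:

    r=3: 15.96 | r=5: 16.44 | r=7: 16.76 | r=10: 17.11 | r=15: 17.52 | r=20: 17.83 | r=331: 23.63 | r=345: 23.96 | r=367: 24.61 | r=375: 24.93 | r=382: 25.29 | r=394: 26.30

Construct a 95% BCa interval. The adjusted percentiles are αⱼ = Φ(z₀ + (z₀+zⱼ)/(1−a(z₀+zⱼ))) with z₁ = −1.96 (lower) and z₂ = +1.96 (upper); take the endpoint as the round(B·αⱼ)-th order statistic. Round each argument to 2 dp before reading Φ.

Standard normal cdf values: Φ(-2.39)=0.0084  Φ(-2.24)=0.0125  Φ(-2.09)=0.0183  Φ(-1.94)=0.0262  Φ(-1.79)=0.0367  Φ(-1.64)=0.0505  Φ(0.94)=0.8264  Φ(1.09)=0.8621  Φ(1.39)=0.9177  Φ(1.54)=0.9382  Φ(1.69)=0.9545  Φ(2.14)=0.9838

Lower: z₀ + z₁ = -0.113 + (-1.960) = -2.073; 1 − a(z₀+z₁) = 1 − (-0.012)(-2.073) = 0.9751; argument = -0.113 + (-2.073)/0.9751 = -2.2389 → -2.24.
α₁ = Φ(-2.24) = 0.0125; rank = round(400 × 0.0125) = 5; θ*₍5₎ = 16.44.
Upper: z₀ + z₂ = 1.847; 1 − a(z₀+z₂) = 1.0222; argument = 1.6940 → 1.69; α₂ = 0.9545; rank = 382; θ*₍382₎ = 25.29.

(16.44, 25.29)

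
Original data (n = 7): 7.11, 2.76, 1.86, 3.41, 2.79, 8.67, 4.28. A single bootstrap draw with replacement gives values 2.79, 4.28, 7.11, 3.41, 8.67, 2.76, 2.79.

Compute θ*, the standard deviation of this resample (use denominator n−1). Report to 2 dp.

Mean = 4.5443; sum of squared deviations = 34.2996
s² = 34.2996 / 6 = 5.7166
s = √5.7166 = 2.39

θ* = 2.39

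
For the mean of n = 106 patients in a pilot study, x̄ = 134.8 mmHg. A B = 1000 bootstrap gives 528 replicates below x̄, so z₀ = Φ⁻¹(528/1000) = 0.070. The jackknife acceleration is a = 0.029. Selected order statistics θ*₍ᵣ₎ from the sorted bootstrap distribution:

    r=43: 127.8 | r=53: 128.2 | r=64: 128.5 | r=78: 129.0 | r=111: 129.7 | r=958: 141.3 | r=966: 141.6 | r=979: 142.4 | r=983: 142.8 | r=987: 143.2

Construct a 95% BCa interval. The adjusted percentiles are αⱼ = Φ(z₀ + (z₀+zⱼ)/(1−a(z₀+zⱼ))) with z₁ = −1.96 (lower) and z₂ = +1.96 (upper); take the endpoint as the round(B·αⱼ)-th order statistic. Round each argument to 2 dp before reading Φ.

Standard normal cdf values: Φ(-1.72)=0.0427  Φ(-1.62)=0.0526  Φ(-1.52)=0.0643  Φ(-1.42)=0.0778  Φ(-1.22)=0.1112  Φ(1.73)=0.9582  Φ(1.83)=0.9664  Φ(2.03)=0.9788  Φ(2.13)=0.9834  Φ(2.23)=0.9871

(127.8, 143.2)

Lower: z₀ + z₁ = 0.070 + (-1.960) = -1.890; 1 − a(z₀+z₁) = 1 − (0.029)(-1.890) = 1.0548; argument = 0.070 + (-1.890)/1.0548 = -1.7218 → -1.72.
α₁ = Φ(-1.72) = 0.0427; rank = round(1000 × 0.0427) = 43; θ*₍43₎ = 127.8.
Upper: z₀ + z₂ = 2.030; 1 − a(z₀+z₂) = 0.9411; argument = 2.2270 → 2.23; α₂ = 0.9871; rank = 987; θ*₍987₎ = 143.2.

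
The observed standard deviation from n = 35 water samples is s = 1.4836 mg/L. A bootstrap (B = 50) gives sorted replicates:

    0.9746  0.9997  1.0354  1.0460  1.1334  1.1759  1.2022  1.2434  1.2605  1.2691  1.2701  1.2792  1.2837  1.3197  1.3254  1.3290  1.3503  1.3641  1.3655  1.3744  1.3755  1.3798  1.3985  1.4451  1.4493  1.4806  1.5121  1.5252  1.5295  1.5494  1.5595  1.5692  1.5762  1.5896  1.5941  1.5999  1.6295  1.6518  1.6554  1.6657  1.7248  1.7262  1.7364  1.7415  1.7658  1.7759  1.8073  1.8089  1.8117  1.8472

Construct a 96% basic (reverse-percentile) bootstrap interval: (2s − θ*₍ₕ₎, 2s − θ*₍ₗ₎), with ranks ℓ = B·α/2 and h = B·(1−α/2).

Percentile endpoints at ranks 1 and 49: θ*₍1₎ = 0.9746, θ*₍49₎ = 1.8117.
Basic interval reflects these around s:
  lower = 2 × 1.4836 − 1.8117 = 1.1555
  upper = 2 × 1.4836 − 0.9746 = 1.9926

(1.1555, 1.9926)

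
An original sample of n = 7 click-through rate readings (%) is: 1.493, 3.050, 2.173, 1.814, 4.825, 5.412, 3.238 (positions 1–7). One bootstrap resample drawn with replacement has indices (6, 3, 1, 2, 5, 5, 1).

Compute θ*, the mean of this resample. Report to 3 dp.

Resample values: 5.412, 2.173, 1.493, 3.050, 4.825, 4.825, 1.493.
Mean = (5.412 + 2.173 + 1.493 + 3.050 + 4.825 + 4.825 + 1.493) / 7 = 23.2710 / 7 = 3.324

θ* = 3.324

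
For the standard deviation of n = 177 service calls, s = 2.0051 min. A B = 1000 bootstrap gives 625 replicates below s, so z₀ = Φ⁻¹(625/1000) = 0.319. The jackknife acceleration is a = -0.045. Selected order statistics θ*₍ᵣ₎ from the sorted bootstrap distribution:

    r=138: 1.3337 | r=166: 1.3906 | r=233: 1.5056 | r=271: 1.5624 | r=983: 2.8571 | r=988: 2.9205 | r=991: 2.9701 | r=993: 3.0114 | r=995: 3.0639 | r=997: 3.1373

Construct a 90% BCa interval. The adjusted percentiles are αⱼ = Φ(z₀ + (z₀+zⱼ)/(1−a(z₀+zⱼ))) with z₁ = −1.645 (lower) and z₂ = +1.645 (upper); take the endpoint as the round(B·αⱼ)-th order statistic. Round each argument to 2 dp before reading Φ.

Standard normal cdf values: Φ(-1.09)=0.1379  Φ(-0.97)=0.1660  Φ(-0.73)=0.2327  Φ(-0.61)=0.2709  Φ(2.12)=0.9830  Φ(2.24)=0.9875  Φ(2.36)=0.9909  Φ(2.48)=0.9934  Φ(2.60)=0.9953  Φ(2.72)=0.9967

Lower: z₀ + z₁ = 0.319 + (-1.645) = -1.326; 1 − a(z₀+z₁) = 1 − (-0.045)(-1.326) = 0.9403; argument = 0.319 + (-1.326)/0.9403 = -1.0911 → -1.09.
α₁ = Φ(-1.09) = 0.1379; rank = round(1000 × 0.1379) = 138; θ*₍138₎ = 1.3337.
Upper: z₀ + z₂ = 1.964; 1 − a(z₀+z₂) = 1.0884; argument = 2.1235 → 2.12; α₂ = 0.9830; rank = 983; θ*₍983₎ = 2.8571.

(1.3337, 2.8571)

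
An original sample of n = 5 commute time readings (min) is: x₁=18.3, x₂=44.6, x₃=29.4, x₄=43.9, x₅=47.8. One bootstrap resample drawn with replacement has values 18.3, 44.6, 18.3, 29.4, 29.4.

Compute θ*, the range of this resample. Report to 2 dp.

θ* = 26.30

Range = 44.6 − 18.3 = 26.30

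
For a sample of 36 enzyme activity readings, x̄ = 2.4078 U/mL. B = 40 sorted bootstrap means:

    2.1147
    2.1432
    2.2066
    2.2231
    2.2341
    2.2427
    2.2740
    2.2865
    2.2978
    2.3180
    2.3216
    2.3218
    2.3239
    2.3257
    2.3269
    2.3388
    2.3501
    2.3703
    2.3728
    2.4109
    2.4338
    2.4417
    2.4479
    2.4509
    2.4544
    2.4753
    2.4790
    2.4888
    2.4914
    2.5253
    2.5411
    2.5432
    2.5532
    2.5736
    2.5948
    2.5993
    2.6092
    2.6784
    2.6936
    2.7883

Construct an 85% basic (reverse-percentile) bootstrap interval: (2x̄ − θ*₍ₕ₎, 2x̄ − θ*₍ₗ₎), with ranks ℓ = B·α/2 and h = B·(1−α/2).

(2.2064, 2.6090)

Percentile endpoints at ranks 3 and 37: θ*₍3₎ = 2.2066, θ*₍37₎ = 2.6092.
Basic interval reflects these around x̄:
  lower = 2 × 2.4078 − 2.6092 = 2.2064
  upper = 2 × 2.4078 − 2.2066 = 2.6090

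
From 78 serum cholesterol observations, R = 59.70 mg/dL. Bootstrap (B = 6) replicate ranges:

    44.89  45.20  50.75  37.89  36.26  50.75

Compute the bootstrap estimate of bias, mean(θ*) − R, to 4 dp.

mean(θ*) = (44.89 + 45.20 + 50.75 + 37.89 + 36.26 + 50.75) / 6 = 44.29000
bias = 44.29000 − 59.70

bias = −15.4100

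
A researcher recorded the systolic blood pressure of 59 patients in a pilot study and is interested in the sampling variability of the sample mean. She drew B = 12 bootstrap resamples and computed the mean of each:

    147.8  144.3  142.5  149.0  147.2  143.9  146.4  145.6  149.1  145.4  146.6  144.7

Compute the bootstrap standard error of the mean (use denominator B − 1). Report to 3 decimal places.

Bootstrap SE is the standard deviation of the 12 replicate means.
Mean of replicates: (147.8 + 144.3 + 142.5 + 149.0 + 147.2 + 143.9 + 146.4 + 145.6 + 149.1 + 145.4 + 146.6 + 144.7) / 12 = 1752.5000 / 12 = 146.0417
Sum of squared deviations: (+1.7583)² + (−1.7417)² + (−3.5417)² + (+2.9583)² + (+1.1583)² + (−2.1417)² + (+0.3583)² + (−0.4417)² + (+3.0583)² + (−0.6417)² + (+0.5583)² + (−1.3417)² = 45.5492
Variance = 45.5492 / 11 = 4.1408
SE* = √4.1408

SE* = 2.035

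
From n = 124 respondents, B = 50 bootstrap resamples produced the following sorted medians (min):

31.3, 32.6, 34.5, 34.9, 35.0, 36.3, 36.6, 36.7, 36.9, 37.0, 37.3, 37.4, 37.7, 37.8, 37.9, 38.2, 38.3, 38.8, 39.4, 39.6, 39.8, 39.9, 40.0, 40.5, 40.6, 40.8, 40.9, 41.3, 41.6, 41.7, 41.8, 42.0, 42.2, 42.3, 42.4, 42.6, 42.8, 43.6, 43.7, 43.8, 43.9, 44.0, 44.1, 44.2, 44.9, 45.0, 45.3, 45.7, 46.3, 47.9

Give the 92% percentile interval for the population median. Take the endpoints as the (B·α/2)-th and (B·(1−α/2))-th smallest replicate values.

(32.6, 45.7)

α = 0.08; lower rank = 50 × 0.040 = 2; upper rank = 50 × 0.960 = 48.
The 2nd smallest replicate is 32.6; the 48th is 45.7.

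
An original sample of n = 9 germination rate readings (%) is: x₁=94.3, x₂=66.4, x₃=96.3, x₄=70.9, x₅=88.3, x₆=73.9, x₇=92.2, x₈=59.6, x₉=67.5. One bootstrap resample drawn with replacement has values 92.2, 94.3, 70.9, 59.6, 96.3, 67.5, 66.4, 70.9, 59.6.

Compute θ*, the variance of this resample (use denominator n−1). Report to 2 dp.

Mean = 75.3000; sum of squared deviations = 1759.3600
s² = 1759.3600 / 8 = 219.9200

θ* = 219.92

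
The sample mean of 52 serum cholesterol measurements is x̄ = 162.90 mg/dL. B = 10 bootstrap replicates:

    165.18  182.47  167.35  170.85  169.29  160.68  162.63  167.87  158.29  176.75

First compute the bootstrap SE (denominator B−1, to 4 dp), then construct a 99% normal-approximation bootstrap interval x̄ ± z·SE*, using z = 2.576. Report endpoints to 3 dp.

(144.075, 181.725)

Mean of replicates = 168.1360; sum of squared deviations = 480.6402; SE* = √(480.6402/9) = 7.3078
Margin = 2.576 × 7.3078 = 18.8249
Interval: 162.90 ± 18.8249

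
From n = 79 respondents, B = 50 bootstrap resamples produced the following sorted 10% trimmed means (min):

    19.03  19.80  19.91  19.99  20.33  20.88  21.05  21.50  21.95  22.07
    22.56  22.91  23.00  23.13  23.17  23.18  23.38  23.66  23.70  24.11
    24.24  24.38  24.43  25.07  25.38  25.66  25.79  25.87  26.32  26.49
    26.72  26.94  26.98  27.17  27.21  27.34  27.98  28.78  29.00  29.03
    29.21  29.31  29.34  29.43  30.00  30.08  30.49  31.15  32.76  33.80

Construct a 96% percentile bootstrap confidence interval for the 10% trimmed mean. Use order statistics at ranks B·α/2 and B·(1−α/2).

(19.03, 32.76)

α = 0.04; lower rank = 50 × 0.020 = 1; upper rank = 50 × 0.980 = 49.
The 1st smallest replicate is 19.03; the 49th is 32.76.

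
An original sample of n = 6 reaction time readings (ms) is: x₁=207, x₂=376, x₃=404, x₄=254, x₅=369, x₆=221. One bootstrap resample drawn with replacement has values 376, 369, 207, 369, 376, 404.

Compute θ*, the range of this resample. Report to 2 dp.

θ* = 197.00

Range = 404 − 207 = 197.00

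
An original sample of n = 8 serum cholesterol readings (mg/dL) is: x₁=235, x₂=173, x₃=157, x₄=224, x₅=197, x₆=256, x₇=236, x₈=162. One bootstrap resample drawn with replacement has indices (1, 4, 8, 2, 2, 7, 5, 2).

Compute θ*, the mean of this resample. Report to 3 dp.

θ* = 196.625

Resample values: 235, 224, 162, 173, 173, 236, 197, 173.
Mean = (235 + 224 + 162 + 173 + 173 + 236 + 197 + 173) / 8 = 1573.0 / 8 = 196.625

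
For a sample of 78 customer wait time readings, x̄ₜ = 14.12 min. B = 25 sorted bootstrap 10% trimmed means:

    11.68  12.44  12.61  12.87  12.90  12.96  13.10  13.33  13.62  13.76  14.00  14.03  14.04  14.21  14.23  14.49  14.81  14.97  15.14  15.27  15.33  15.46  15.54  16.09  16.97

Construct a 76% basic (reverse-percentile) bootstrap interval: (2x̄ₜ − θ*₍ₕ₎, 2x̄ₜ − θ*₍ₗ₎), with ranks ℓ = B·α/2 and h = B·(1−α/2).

(12.78, 15.63)

Percentile endpoints at ranks 3 and 22: θ*₍3₎ = 12.61, θ*₍22₎ = 15.46.
Basic interval reflects these around x̄ₜ:
  lower = 2 × 14.12 − 15.46 = 12.78
  upper = 2 × 14.12 − 12.61 = 15.63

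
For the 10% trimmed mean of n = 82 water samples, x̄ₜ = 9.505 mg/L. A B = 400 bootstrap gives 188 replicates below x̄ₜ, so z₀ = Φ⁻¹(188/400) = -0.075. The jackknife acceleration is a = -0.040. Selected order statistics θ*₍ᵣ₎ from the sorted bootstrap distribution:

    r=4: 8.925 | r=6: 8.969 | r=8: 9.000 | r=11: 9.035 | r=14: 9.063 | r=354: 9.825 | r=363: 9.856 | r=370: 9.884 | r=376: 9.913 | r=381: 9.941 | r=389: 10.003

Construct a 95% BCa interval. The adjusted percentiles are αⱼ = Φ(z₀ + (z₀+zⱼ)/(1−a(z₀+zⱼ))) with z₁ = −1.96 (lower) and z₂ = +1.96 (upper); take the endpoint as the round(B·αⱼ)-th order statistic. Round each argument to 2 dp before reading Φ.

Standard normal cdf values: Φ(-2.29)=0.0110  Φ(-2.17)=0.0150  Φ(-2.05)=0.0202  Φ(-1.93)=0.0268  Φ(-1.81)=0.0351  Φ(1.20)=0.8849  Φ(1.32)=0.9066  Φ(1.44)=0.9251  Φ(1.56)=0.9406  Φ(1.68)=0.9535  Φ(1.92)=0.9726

(8.925, 9.941)

Lower: z₀ + z₁ = -0.075 + (-1.960) = -2.035; 1 − a(z₀+z₁) = 1 − (-0.040)(-2.035) = 0.9186; argument = -0.075 + (-2.035)/0.9186 = -2.2903 → -2.29.
α₁ = Φ(-2.29) = 0.0110; rank = round(400 × 0.0110) = 4; θ*₍4₎ = 8.925.
Upper: z₀ + z₂ = 1.885; 1 − a(z₀+z₂) = 1.0754; argument = 1.6778 → 1.68; α₂ = 0.9535; rank = 381; θ*₍381₎ = 9.941.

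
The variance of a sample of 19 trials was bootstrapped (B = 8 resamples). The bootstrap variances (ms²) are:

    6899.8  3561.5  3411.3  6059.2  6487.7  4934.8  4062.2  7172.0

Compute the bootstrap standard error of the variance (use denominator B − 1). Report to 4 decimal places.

Bootstrap SE is the standard deviation of the 8 replicate variances.
Mean of replicates: (6899.8 + 3561.5 + 3411.3 + 6059.2 + 6487.7 + 4934.8 + 4062.2 + 7172.0) / 8 = 42588.50000 / 8 = 5323.56250
Sum of squared deviations: (+1576.23750)² + (−1762.06250)² + (−1912.26250)² + (+735.63750)² + (+1164.13750)² + (−388.76250)² + (−1261.36250)² + (+1848.43750)² = 16301408.25875
Variance = 16301408.25875 / 7 = 2328772.60839
SE* = √2328772.60839

SE* = 1526.0317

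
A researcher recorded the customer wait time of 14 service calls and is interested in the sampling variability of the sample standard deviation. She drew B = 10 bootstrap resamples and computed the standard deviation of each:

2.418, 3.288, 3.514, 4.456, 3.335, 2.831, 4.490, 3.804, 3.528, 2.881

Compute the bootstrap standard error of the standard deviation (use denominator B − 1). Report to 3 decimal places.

SE* = 0.670

Bootstrap SE is the standard deviation of the 10 replicate standard deviations.
Mean of replicates: (2.418 + 3.288 + 3.514 + 4.456 + 3.335 + 2.831 + 4.490 + 3.804 + 3.528 + 2.881) / 10 = 34.5450 / 10 = 3.4545
Sum of squared deviations: (−1.0365)² + (−0.1665)² + (+0.0595)² + (+1.0015)² + (−0.1195)² + (−0.6235)² + (+1.0355)² + (+0.3495)² + (+0.0735)² + (−0.5735)² = 4.0403
Variance = 4.0403 / 9 = 0.4489
SE* = √0.4489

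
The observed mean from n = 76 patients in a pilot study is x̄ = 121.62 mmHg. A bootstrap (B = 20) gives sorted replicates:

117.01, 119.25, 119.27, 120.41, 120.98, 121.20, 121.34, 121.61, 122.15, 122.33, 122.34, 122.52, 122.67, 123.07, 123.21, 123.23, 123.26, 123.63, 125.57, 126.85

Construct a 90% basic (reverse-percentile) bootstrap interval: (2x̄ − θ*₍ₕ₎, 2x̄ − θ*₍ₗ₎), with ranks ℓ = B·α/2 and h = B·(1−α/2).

Percentile endpoints at ranks 1 and 19: θ*₍1₎ = 117.01, θ*₍19₎ = 125.57.
Basic interval reflects these around x̄:
  lower = 2 × 121.62 − 125.57 = 117.67
  upper = 2 × 121.62 − 117.01 = 126.23

(117.67, 126.23)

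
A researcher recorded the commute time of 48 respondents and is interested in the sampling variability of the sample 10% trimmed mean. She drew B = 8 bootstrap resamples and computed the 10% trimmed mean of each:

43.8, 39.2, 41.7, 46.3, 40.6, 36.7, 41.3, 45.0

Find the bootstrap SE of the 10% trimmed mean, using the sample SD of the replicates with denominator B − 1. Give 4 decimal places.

SE* = 3.1386

Bootstrap SE is the standard deviation of the 8 replicate 10% trimmed means.
Mean of replicates: (43.8 + 39.2 + 41.7 + 46.3 + 40.6 + 36.7 + 41.3 + 45.0) / 8 = 334.60000 / 8 = 41.82500
Sum of squared deviations: (+1.97500)² + (−2.62500)² + (−0.12500)² + (+4.47500)² + (−1.22500)² + (−5.12500)² + (−0.52500)² + (+3.17500)² = 68.95500
Variance = 68.95500 / 7 = 9.85071
SE* = √9.85071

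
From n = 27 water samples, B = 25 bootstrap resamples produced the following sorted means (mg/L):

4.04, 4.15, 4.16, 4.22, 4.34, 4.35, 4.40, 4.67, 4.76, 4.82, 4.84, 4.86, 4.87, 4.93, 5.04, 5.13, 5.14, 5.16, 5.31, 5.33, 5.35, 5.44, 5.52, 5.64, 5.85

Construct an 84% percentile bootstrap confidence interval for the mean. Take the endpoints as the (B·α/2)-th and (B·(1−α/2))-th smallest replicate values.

α = 0.16; lower rank = 25 × 0.080 = 2; upper rank = 25 × 0.920 = 23.
The 2nd smallest replicate is 4.15; the 23rd is 5.52.

(4.15, 5.52)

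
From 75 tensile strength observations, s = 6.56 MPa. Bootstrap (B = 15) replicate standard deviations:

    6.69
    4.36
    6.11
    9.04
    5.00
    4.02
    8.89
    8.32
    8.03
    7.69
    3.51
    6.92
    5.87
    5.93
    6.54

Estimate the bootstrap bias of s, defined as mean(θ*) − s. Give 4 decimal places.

bias = −0.0987

mean(θ*) = (6.69 + 4.36 + 6.11 + 9.04 + 5.00 + 4.02 + 8.89 + 8.32 + 8.03 + 7.69 + 3.51 + 6.92 + 5.87 + 5.93 + 6.54) / 15 = 6.46133
bias = 6.46133 − 6.56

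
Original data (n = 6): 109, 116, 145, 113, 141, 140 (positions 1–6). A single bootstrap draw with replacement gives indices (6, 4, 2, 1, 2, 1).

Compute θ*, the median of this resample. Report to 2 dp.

Resample values: 140, 113, 116, 109, 116, 109.
Sorted: 109, 109, 113, 116, 116, 140
Median = average of the two middle values = 114.50

θ* = 114.50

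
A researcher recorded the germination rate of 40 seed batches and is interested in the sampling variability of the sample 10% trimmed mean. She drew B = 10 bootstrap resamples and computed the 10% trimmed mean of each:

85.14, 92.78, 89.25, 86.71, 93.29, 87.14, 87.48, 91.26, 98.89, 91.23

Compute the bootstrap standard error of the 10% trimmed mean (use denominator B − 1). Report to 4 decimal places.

SE* = 4.0718

Bootstrap SE is the standard deviation of the 10 replicate 10% trimmed means.
Mean of replicates: (85.14 + 92.78 + 89.25 + 86.71 + 93.29 + 87.14 + 87.48 + 91.26 + 98.89 + 91.23) / 10 = 903.17000 / 10 = 90.31700
Sum of squared deviations: (−5.17700)² + (+2.46300)² + (−1.06700)² + (−3.60700)² + (+2.97300)² + (−3.17700)² + (−2.83700)² + (+0.94300)² + (+8.57300)² + (+0.91300)² = 149.21641
Variance = 149.21641 / 9 = 16.57960
SE* = √16.57960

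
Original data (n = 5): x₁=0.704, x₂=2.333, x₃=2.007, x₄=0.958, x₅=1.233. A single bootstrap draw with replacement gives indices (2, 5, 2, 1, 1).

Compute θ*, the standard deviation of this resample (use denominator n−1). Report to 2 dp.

Resample values: 2.333, 1.233, 2.333, 0.704, 0.704.
Mean = 1.4614; sum of squared deviations = 2.7188
s² = 2.7188 / 4 = 0.6797
s = √0.6797 = 0.82

θ* = 0.82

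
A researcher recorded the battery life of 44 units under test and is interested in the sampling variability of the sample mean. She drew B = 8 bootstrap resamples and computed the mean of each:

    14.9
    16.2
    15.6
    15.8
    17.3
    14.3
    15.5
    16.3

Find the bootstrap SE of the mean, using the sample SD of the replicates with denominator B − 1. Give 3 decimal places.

SE* = 0.912

Bootstrap SE is the standard deviation of the 8 replicate means.
Mean of replicates: (14.9 + 16.2 + 15.6 + 15.8 + 17.3 + 14.3 + 15.5 + 16.3) / 8 = 125.9000 / 8 = 15.7375
Sum of squared deviations: (−0.8375)² + (+0.4625)² + (−0.1375)² + (+0.0625)² + (+1.5625)² + (−1.4375)² + (−0.2375)² + (+0.5625)² = 5.8187
Variance = 5.8187 / 7 = 0.8312
SE* = √0.8312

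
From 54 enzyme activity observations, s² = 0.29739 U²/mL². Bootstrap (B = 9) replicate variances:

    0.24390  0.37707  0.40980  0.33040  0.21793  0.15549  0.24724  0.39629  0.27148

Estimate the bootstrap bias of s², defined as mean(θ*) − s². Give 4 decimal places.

bias = −0.0030

mean(θ*) = (0.24390 + 0.37707 + 0.40980 + 0.33040 + 0.21793 + 0.15549 + 0.24724 + 0.39629 + 0.27148) / 9 = 0.29440
bias = 0.29440 − 0.29739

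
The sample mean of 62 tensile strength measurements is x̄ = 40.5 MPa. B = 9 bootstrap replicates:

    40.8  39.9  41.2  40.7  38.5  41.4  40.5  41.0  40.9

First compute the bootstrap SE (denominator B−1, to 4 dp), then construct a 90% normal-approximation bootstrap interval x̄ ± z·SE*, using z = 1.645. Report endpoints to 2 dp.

Mean of replicates = 40.5444; sum of squared deviations = 6.1822; SE* = √(6.1822/8) = 0.8791
Margin = 1.645 × 0.8791 = 1.446
Interval: 40.5 ± 1.446

(39.05, 41.95)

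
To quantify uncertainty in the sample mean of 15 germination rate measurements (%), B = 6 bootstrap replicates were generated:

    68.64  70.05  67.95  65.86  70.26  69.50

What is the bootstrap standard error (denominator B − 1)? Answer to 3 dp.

SE* = 1.645

Bootstrap SE is the standard deviation of the 6 replicate means.
Mean of replicates: (68.64 + 70.05 + 67.95 + 65.86 + 70.26 + 69.50) / 6 = 412.2600 / 6 = 68.7100
Sum of squared deviations: (−0.0700)² + (+1.3400)² + (−0.7600)² + (−2.8500)² + (+1.5500)² + (+0.7900)² = 13.5272
Variance = 13.5272 / 5 = 2.7054
SE* = √2.7054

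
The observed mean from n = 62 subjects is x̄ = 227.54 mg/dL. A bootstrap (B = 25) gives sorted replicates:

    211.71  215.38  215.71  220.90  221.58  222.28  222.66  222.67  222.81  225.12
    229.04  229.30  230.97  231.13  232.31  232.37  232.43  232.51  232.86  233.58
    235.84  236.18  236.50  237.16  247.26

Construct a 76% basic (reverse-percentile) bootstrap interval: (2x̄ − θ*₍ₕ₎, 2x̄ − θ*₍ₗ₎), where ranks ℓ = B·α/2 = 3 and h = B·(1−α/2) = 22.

(218.90, 239.37)

Percentile endpoints at ranks 3 and 22: θ*₍3₎ = 215.71, θ*₍22₎ = 236.18.
Basic interval reflects these around x̄:
  lower = 2 × 227.54 − 236.18 = 218.90
  upper = 2 × 227.54 − 215.71 = 239.37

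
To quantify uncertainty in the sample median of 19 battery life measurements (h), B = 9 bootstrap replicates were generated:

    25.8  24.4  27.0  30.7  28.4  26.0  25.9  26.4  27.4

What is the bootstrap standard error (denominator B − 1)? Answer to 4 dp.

SE* = 1.8190

Bootstrap SE is the standard deviation of the 9 replicate medians.
Mean of replicates: (25.8 + 24.4 + 27.0 + 30.7 + 28.4 + 26.0 + 25.9 + 26.4 + 27.4) / 9 = 242.00000 / 9 = 26.88889
Sum of squared deviations: (−1.08889)² + (−2.48889)² + (+0.11111)² + (+3.81111)² + (+1.51111)² + (−0.88889)² + (−0.98889)² + (−0.48889)² + (+0.51111)² = 26.46889
Variance = 26.46889 / 8 = 3.30861
SE* = √3.30861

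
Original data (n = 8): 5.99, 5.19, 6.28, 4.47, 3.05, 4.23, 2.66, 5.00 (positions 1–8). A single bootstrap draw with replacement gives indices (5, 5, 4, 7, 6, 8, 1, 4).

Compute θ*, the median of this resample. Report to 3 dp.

Resample values: 3.05, 3.05, 4.47, 2.66, 4.23, 5.00, 5.99, 4.47.
Sorted: 2.66, 3.05, 3.05, 4.23, 4.47, 4.47, 5.00, 5.99
Median = average of the two middle values = 4.350

θ* = 4.350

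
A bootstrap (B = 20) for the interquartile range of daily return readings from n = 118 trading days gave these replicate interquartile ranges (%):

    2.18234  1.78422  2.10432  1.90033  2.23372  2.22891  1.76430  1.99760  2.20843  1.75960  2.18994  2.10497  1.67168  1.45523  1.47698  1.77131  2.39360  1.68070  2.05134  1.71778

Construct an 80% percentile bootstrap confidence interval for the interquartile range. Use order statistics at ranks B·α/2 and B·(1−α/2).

(1.47698, 2.22891)

Sorted replicates: 1.45523, 1.47698, 1.67168, 1.68070, 1.71778, 1.75960, 1.76430, 1.77131, 1.78422, 1.90033, 1.99760, 2.05134, 2.10432, 2.10497, 2.18234, 2.18994, 2.20843, 2.22891, 2.23372, 2.39360
α = 0.20; lower rank = 20 × 0.100 = 2; upper rank = 20 × 0.900 = 18.
The 2nd smallest replicate is 1.47698; the 18th is 2.22891.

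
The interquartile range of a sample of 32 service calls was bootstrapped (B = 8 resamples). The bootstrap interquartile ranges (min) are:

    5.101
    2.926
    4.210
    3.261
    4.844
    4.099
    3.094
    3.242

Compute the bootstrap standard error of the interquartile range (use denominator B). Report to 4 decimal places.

SE* = 0.7815

Bootstrap SE is the standard deviation of the 8 replicate interquartile ranges.
Mean of replicates: (5.101 + 2.926 + 4.210 + 3.261 + 4.844 + 4.099 + 3.094 + 3.242) / 8 = 30.77700 / 8 = 3.84713
Sum of squared deviations: (+1.25387)² + (−0.92112)² + (+0.36287)² + (−0.58613)² + (+0.99688)² + (+0.25188)² + (−0.75313)² + (−0.60513)² = 4.88647
Variance = 4.88647 / 8 = 0.61081
SE* = √0.61081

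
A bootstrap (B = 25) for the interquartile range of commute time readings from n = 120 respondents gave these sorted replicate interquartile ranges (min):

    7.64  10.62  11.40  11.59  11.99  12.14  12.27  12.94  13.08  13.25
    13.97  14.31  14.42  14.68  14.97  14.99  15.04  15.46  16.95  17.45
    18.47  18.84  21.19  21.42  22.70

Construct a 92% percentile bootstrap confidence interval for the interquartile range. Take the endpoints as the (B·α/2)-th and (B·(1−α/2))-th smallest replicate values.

(7.64, 21.42)

α = 0.08; lower rank = 25 × 0.040 = 1; upper rank = 25 × 0.960 = 24.
The 1st smallest replicate is 7.64; the 24th is 21.42.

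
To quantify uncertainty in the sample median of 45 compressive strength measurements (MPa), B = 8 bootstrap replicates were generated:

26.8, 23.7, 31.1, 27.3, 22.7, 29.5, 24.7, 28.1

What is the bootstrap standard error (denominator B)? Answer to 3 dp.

SE* = 2.705

Bootstrap SE is the standard deviation of the 8 replicate medians.
Mean of replicates: (26.8 + 23.7 + 31.1 + 27.3 + 22.7 + 29.5 + 24.7 + 28.1) / 8 = 213.9000 / 8 = 26.7375
Sum of squared deviations: (+0.0625)² + (−3.0375)² + (+4.3625)² + (+0.5625)² + (−4.0375)² + (+2.7625)² + (−2.0375)² + (+1.3625)² = 58.5188
Variance = 58.5188 / 8 = 7.3148
SE* = √7.3148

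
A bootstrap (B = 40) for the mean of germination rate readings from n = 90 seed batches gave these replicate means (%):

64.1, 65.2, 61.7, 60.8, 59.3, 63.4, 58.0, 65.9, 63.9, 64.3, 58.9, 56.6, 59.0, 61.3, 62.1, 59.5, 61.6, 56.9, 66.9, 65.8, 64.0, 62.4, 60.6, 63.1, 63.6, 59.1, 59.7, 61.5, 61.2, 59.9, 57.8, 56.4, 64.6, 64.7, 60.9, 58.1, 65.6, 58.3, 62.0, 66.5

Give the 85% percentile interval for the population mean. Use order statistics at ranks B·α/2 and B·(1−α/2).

(56.9, 65.8)

Sorted replicates: 56.4, 56.6, 56.9, 57.8, 58.0, 58.1, 58.3, 58.9, 59.0, 59.1, 59.3, 59.5, 59.7, 59.9, 60.6, 60.8, 60.9, 61.2, 61.3, 61.5, 61.6, 61.7, 62.0, 62.1, 62.4, 63.1, 63.4, 63.6, 63.9, 64.0, 64.1, 64.3, 64.6, 64.7, 65.2, 65.6, 65.8, 65.9, 66.5, 66.9
α = 0.15; lower rank = 40 × 0.075 = 3; upper rank = 40 × 0.925 = 37.
The 3rd smallest replicate is 56.9; the 37th is 65.8.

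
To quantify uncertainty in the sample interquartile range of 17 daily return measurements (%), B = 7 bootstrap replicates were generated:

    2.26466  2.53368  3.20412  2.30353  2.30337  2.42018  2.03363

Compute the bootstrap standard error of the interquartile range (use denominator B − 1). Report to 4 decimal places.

Bootstrap SE is the standard deviation of the 7 replicate interquartile ranges.
Mean of replicates: (2.26466 + 2.53368 + 3.20412 + 2.30353 + 2.30337 + 2.42018 + 2.03363) / 7 = 17.063170 / 7 = 2.437596
Sum of squared deviations: (−0.172936)² + (+0.096084)² + (+0.766524)² + (−0.134066)² + (−0.134226)² + (−0.017416)² + (−0.403966)² = 0.826180
Variance = 0.826180 / 6 = 0.137697
SE* = √0.137697

SE* = 0.3711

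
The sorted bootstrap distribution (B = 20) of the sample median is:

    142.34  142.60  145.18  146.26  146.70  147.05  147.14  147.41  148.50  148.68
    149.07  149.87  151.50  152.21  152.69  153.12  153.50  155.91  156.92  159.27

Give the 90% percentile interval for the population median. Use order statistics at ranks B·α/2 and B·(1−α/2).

α = 0.10; lower rank = 20 × 0.050 = 1; upper rank = 20 × 0.950 = 19.
The 1st smallest replicate is 142.34; the 19th is 156.92.

(142.34, 156.92)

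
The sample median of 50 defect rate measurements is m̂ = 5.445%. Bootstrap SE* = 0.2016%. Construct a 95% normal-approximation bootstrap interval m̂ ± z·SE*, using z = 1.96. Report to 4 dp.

(5.0499, 5.8401)

Margin = 1.96 × 0.2016 = 0.39514
Interval: 5.445 ± 0.39514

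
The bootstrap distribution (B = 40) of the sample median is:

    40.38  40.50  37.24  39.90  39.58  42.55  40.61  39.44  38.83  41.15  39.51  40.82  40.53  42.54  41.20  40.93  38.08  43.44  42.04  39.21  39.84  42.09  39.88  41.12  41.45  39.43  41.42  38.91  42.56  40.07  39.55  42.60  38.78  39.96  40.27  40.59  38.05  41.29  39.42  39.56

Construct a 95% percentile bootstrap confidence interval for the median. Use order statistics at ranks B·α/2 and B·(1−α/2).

(37.24, 42.60)

Sorted replicates: 37.24, 38.05, 38.08, 38.78, 38.83, 38.91, 39.21, 39.42, 39.43, 39.44, 39.51, 39.55, 39.56, 39.58, 39.84, 39.88, 39.90, 39.96, 40.07, 40.27, 40.38, 40.50, 40.53, 40.59, 40.61, 40.82, 40.93, 41.12, 41.15, 41.20, 41.29, 41.42, 41.45, 42.04, 42.09, 42.54, 42.55, 42.56, 42.60, 43.44
α = 0.05; lower rank = 40 × 0.025 = 1; upper rank = 40 × 0.975 = 39.
The 1st smallest replicate is 37.24; the 39th is 42.60.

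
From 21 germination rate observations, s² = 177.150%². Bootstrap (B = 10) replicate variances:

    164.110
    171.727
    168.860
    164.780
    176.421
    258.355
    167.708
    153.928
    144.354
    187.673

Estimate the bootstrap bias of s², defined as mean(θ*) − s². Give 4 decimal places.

bias = −1.3584

mean(θ*) = (164.110 + 171.727 + 168.860 + 164.780 + 176.421 + 258.355 + 167.708 + 153.928 + 144.354 + 187.673) / 10 = 175.79160
bias = 175.79160 − 177.150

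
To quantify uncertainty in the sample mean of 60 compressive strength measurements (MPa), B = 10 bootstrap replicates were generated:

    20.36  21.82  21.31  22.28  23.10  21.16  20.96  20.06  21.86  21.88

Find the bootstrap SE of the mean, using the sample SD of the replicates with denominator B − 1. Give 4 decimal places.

Bootstrap SE is the standard deviation of the 10 replicate means.
Mean of replicates: (20.36 + 21.82 + 21.31 + 22.28 + 23.10 + 21.16 + 20.96 + 20.06 + 21.86 + 21.88) / 10 = 214.79000 / 10 = 21.47900
Sum of squared deviations: (−1.11900)² + (+0.34100)² + (−0.16900)² + (+0.80100)² + (+1.62100)² + (−0.31900)² + (−0.51900)² + (−1.41900)² + (+0.38100)² + (+0.40100)² = 7.35689
Variance = 7.35689 / 9 = 0.81743
SE* = √0.81743

SE* = 0.9041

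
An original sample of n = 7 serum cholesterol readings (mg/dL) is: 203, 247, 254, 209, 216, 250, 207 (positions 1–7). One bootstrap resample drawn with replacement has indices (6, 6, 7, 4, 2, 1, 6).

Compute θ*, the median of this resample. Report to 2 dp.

Resample values: 250, 250, 207, 209, 247, 203, 250.
Sorted: 203, 207, 209, 247, 250, 250, 250
Median = middle value = 247.00

θ* = 247.00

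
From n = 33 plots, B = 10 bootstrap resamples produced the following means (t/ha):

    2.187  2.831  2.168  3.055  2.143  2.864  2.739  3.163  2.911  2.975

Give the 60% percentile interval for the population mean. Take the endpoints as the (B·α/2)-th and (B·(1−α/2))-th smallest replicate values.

Sorted replicates: 2.143, 2.168, 2.187, 2.739, 2.831, 2.864, 2.911, 2.975, 3.055, 3.163
α = 0.40; lower rank = 10 × 0.200 = 2; upper rank = 10 × 0.800 = 8.
The 2nd smallest replicate is 2.168; the 8th is 2.975.

(2.168, 2.975)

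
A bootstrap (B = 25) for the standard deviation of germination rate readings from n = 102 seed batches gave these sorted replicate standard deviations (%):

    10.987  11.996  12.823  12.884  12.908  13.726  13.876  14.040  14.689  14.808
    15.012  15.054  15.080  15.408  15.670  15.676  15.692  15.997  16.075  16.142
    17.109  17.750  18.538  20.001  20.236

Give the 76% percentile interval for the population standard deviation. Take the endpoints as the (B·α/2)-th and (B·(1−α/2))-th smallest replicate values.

(12.823, 17.750)

α = 0.24; lower rank = 25 × 0.120 = 3; upper rank = 25 × 0.880 = 22.
The 3rd smallest replicate is 12.823; the 22nd is 17.750.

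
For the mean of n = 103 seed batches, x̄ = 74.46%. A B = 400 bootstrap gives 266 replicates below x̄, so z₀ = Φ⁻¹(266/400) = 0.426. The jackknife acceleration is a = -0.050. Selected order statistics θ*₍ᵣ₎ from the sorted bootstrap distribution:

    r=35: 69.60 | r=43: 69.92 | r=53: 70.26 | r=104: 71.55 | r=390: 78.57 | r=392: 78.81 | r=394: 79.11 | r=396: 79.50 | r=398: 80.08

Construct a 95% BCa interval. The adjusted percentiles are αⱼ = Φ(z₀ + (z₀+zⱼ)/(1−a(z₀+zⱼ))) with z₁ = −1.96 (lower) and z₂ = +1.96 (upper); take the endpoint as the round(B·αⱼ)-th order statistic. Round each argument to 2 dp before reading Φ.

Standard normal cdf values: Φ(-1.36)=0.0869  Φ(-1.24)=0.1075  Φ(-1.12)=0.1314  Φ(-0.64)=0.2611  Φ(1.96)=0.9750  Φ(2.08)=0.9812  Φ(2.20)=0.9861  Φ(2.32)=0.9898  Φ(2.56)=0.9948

(69.92, 80.08)

Lower: z₀ + z₁ = 0.426 + (-1.960) = -1.534; 1 − a(z₀+z₁) = 1 − (-0.050)(-1.534) = 0.9233; argument = 0.426 + (-1.534)/0.9233 = -1.2354 → -1.24.
α₁ = Φ(-1.24) = 0.1075; rank = round(400 × 0.1075) = 43; θ*₍43₎ = 69.92.
Upper: z₀ + z₂ = 2.386; 1 − a(z₀+z₂) = 1.1193; argument = 2.5577 → 2.56; α₂ = 0.9948; rank = 398; θ*₍398₎ = 80.08.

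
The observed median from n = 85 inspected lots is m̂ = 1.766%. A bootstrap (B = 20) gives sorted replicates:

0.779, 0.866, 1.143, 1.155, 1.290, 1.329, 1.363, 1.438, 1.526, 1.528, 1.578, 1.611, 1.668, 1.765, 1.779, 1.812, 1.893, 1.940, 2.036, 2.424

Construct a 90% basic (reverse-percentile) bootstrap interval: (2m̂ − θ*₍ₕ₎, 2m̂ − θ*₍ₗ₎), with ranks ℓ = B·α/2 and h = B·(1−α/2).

Percentile endpoints at ranks 1 and 19: θ*₍1₎ = 0.779, θ*₍19₎ = 2.036.
Basic interval reflects these around m̂:
  lower = 2 × 1.766 − 2.036 = 1.496
  upper = 2 × 1.766 − 0.779 = 2.753

(1.496, 2.753)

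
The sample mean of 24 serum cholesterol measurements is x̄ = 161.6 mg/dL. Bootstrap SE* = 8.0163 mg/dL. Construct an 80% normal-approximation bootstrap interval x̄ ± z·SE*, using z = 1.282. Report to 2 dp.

(151.32, 171.88)

Margin = 1.282 × 8.0163 = 10.277
Interval: 161.6 ± 10.277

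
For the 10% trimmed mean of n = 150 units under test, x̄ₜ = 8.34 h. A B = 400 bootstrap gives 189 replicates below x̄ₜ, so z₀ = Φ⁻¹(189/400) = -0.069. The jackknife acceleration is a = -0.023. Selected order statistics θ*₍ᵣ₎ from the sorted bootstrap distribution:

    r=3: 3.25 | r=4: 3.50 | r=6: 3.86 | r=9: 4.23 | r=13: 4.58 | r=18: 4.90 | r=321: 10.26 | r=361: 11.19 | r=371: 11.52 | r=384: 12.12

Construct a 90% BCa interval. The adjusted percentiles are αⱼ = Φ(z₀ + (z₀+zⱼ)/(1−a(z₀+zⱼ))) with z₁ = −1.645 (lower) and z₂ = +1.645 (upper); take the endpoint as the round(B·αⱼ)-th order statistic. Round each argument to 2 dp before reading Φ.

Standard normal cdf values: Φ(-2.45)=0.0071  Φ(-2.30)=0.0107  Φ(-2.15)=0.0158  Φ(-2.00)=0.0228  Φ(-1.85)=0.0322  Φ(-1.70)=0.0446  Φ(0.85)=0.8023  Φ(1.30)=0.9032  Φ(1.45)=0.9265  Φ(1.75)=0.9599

Lower: z₀ + z₁ = -0.069 + (-1.645) = -1.714; 1 − a(z₀+z₁) = 1 − (-0.023)(-1.714) = 0.9606; argument = -0.069 + (-1.714)/0.9606 = -1.8533 → -1.85.
α₁ = Φ(-1.85) = 0.0322; rank = round(400 × 0.0322) = 13; θ*₍13₎ = 4.58.
Upper: z₀ + z₂ = 1.576; 1 − a(z₀+z₂) = 1.0362; argument = 1.4519 → 1.45; α₂ = 0.9265; rank = 371; θ*₍371₎ = 11.52.

(4.58, 11.52)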